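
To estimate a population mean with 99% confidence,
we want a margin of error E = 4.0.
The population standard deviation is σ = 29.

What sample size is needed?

z_0.005 = 2.576
n = (z×σ/E)² = (2.576×29/4.0)²
n = 348.7930
Round up: n = 349

Answer: n = 349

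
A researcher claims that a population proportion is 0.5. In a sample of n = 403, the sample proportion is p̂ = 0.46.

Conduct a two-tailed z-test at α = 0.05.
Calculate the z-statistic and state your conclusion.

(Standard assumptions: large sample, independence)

Answer: z = -1.6060, fail to reject H₀

Derivation:
H₀: p = 0.5, H₁: p ≠ 0.5
Standard error: SE = √(p₀(1-p₀)/n) = √(0.5×0.5/403) = 0.024907
z-statistic: z = (p̂ - p₀)/SE = (0.46 - 0.5)/0.024907 = -1.6060
Critical value: z_0.025 = ±1.960
p-value = 0.1083
Decision: fail to reject H₀ at α = 0.05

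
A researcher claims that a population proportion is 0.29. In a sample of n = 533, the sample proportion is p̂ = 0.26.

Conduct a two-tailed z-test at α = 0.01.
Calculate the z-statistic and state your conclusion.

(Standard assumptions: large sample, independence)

H₀: p = 0.29, H₁: p ≠ 0.29
Standard error: SE = √(p₀(1-p₀)/n) = √(0.29×0.71/533) = 0.019655
z-statistic: z = (p̂ - p₀)/SE = (0.26 - 0.29)/0.019655 = -1.5263
Critical value: z_0.005 = ±2.576
p-value = 0.1269
Decision: fail to reject H₀ at α = 0.01

Answer: z = -1.5263, fail to reject H₀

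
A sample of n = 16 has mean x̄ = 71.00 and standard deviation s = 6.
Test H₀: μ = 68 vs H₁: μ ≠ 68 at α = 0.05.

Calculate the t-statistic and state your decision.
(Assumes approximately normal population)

df = n - 1 = 15
SE = s/√n = 6/√16 = 1.5000
t = (x̄ - μ₀)/SE = (71.00 - 68)/1.5000 = 2.0000
Critical value: t_{0.025,15} = ±2.131
p-value ≈ 0.0639
Decision: fail to reject H₀

Answer: t = 2.0000, fail to reject H₀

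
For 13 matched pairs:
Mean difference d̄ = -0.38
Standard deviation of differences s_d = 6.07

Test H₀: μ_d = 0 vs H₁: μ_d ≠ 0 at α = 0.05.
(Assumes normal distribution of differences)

Answer: t = -0.2257, fail to reject H₀

Derivation:
df = n - 1 = 12
SE = s_d/√n = 6.07/√13 = 1.6835
t = d̄/SE = -0.38/1.6835 = -0.2257
Critical value: t_{0.025,12} = ±2.179
p-value ≈ 0.8252
Decision: fail to reject H₀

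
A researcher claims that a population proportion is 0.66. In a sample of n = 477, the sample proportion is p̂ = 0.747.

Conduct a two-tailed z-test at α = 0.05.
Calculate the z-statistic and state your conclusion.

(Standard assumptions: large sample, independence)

H₀: p = 0.66, H₁: p ≠ 0.66
Standard error: SE = √(p₀(1-p₀)/n) = √(0.66×0.34/477) = 0.021690
z-statistic: z = (p̂ - p₀)/SE = (0.747 - 0.66)/0.021690 = 4.0111
Critical value: z_0.025 = ±1.960
p-value = 0.0001
Decision: reject H₀ at α = 0.05

Answer: z = 4.0111, reject H₀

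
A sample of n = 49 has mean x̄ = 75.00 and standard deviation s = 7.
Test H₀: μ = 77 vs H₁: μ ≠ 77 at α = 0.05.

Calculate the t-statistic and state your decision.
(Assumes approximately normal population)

df = n - 1 = 48
SE = s/√n = 7/√49 = 1.0000
t = (x̄ - μ₀)/SE = (75.00 - 77)/1.0000 = -2.0000
Critical value: t_{0.025,48} = ±2.011
p-value ≈ 0.0512
Decision: fail to reject H₀

Answer: t = -2.0000, fail to reject H₀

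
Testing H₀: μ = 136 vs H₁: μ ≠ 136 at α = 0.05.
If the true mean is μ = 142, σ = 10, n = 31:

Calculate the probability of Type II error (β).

Answer: β ≈ 0.0837

Derivation:
SE = σ/√n = 10/√31 = 1.7961
Critical values: μ₀ ± z_0.025×SE = 136 ± 1.960×1.7961
Acceptance region: (132.4796, 139.5204)
Under H₁ (μ = 142): z_high = (139.5204 - 142)/1.7961 = -1.3805, z_low = (132.4796 - 142)/1.7961 = -5.3006
β = P(not reject | H₁) = Φ(-1.3805) - Φ(-5.3006) ≈ 0.0837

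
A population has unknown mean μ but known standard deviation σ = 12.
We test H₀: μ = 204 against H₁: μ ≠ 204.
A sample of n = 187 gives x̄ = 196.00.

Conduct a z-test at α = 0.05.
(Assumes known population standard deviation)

Standard error: SE = σ/√n = 12/√187 = 0.8775
z-statistic: z = (x̄ - μ₀)/SE = (196.00 - 204)/0.8775 = -9.1168
Critical value: ±1.960
p-value < 0.0001
Decision: reject H₀

Answer: z = -9.1168, reject H₀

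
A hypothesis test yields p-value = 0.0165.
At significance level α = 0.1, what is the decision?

Compare p-value to α:
0.0165 < 0.1
Decision: reject H₀

Answer: reject H₀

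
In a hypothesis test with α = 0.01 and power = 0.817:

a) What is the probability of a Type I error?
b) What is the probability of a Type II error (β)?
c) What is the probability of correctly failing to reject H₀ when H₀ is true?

a) Type I error probability = α = 0.01
b) Power = P(reject H₀ | H₁ true) = 1 - β = 0.817, so Type II error probability = β = 1 - Power = 0.183
c) P(fail to reject H₀ | H₀ true) = 1 - α = 0.99

Answer: a) 0.01, b) 0.183, c) 0.99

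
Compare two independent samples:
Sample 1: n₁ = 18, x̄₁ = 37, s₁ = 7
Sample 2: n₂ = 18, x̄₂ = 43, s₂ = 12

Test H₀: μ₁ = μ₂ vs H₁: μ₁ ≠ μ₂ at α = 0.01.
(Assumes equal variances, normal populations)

Pooled variance: s²_p = [17×7² + 17×12²]/(34) = 96.5000
s_p = 9.8234
SE = s_p×√(1/n₁ + 1/n₂) = 9.8234×√(1/18 + 1/18) = 3.2745
t = (x̄₁ - x̄₂)/SE = (37 - 43)/3.2745 = -1.8323
df = 34, t-critical = ±2.728
Decision: fail to reject H₀

Answer: t = -1.8323, fail to reject H₀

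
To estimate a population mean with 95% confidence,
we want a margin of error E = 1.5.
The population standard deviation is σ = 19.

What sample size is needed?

Answer: n = 617

Derivation:
z_0.025 = 1.960
n = (z×σ/E)² = (1.960×19/1.5)²
n = 616.3634
Round up: n = 617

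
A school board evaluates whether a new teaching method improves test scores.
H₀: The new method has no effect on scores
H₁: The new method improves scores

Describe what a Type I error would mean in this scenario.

A Type I error (probability α) occurs when we reject a true H₀.
A Type II error (probability β) occurs when we fail to reject a false H₀.

Answer: Concluding the new method improves scores when it actually doesn't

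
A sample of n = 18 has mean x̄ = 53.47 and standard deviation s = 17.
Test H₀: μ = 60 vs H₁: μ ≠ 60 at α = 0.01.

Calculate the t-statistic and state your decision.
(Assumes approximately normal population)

Answer: t = -1.6297, fail to reject H₀

Derivation:
df = n - 1 = 17
SE = s/√n = 17/√18 = 4.0069
t = (x̄ - μ₀)/SE = (53.47 - 60)/4.0069 = -1.6297
Critical value: t_{0.005,17} = ±2.898
p-value ≈ 0.1216
Decision: fail to reject H₀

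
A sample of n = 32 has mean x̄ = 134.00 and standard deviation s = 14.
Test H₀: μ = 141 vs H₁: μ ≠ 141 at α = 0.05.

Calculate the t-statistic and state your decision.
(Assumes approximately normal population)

df = n - 1 = 31
SE = s/√n = 14/√32 = 2.4749
t = (x̄ - μ₀)/SE = (134.00 - 141)/2.4749 = -2.8284
Critical value: t_{0.025,31} = ±2.040
p-value ≈ 0.0081
Decision: reject H₀

Answer: t = -2.8284, reject H₀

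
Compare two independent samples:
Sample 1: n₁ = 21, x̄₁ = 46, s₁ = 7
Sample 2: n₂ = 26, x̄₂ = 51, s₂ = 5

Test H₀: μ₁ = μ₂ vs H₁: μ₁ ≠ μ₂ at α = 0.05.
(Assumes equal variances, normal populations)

Answer: t = -2.8536, reject H₀

Derivation:
Pooled variance: s²_p = [20×7² + 25×5²]/(45) = 35.6667
s_p = 5.9722
SE = s_p×√(1/n₁ + 1/n₂) = 5.9722×√(1/21 + 1/26) = 1.7522
t = (x̄₁ - x̄₂)/SE = (46 - 51)/1.7522 = -2.8536
df = 45, t-critical = ±2.014
Decision: reject H₀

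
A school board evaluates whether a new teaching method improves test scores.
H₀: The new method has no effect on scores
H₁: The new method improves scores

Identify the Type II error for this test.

Type I error (α): Rejecting H₀ when H₀ is true
Type II error (β): Failing to reject H₀ when H₁ is true

Answer: Failing to adopt an effective teaching method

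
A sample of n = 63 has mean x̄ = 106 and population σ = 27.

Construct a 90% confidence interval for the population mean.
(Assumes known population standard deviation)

Answer: (100.4042, 111.5958)

Derivation:
Confidence level: 90%, α = 0.1
z_0.05 = 1.645
SE = σ/√n = 27/√63 = 3.4017
Margin of error = 1.645 × 3.4017 = 5.5958
CI: x̄ ± margin = 106 ± 5.5958
CI: (100.4042, 111.5958)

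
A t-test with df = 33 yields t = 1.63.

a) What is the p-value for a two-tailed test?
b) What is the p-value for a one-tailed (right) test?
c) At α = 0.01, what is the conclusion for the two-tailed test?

Using t-distribution with df = 33:
a) Two-tailed: p = 2×P(T > 1.63) = 0.1126
b) One-tailed: p = P(T > 1.63) = 0.0563
c) 0.1126 ≥ 0.01, fail to reject H₀

Answer: a) 0.1126, b) 0.0563, c) fail to reject H₀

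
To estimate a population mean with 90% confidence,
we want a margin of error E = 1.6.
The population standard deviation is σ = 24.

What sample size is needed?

Answer: n = 609

Derivation:
z_0.05 = 1.645
n = (z×σ/E)² = (1.645×24/1.6)²
n = 608.8556
Round up: n = 609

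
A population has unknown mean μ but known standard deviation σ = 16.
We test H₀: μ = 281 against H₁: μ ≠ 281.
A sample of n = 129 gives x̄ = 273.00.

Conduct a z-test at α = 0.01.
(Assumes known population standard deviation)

Answer: z = -5.6790, reject H₀

Derivation:
Standard error: SE = σ/√n = 16/√129 = 1.4087
z-statistic: z = (x̄ - μ₀)/SE = (273.00 - 281)/1.4087 = -5.6790
Critical value: ±2.576
p-value < 0.0001
Decision: reject H₀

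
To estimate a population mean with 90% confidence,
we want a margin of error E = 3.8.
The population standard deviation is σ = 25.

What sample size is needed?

Answer: n = 118

Derivation:
z_0.05 = 1.645
n = (z×σ/E)² = (1.645×25/3.8)²
n = 117.1237
Round up: n = 118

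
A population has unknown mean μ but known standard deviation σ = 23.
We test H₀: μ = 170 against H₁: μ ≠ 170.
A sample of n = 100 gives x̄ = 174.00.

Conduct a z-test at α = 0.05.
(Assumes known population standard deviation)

Standard error: SE = σ/√n = 23/√100 = 2.3000
z-statistic: z = (x̄ - μ₀)/SE = (174.00 - 170)/2.3000 = 1.7391
Critical value: ±1.960
p-value = 0.0820
Decision: fail to reject H₀

Answer: z = 1.7391, fail to reject H₀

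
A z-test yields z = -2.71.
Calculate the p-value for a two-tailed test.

Answer: p-value ≈ 0.0067

Derivation:
For z = -2.71:
p = 2×P(Z > |-2.71|) = 2×(1 - Φ(2.71)) = 0.0067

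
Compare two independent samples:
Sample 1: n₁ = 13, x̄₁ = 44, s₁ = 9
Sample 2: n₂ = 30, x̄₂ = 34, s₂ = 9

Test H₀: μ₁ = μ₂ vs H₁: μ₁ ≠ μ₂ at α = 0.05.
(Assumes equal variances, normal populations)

Answer: t = 3.3463, reject H₀

Derivation:
Pooled variance: s²_p = [12×9² + 29×9²]/(41) = 81.0000
s_p = 9.0000
SE = s_p×√(1/n₁ + 1/n₂) = 9.0000×√(1/13 + 1/30) = 2.9884
t = (x̄₁ - x̄₂)/SE = (44 - 34)/2.9884 = 3.3463
df = 41, t-critical = ±2.020
Decision: reject H₀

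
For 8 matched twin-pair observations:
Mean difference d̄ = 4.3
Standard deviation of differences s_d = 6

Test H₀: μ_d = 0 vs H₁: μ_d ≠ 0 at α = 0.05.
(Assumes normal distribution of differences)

df = n - 1 = 7
SE = s_d/√n = 6/√8 = 2.1213
t = d̄/SE = 4.3/2.1213 = 2.0271
Critical value: t_{0.025,7} = ±2.365
p-value ≈ 0.0823
Decision: fail to reject H₀

Answer: t = 2.0271, fail to reject H₀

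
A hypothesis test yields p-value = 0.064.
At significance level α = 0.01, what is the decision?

Compare p-value to α:
0.064 ≥ 0.01
Decision: fail to reject H₀

Answer: fail to reject H₀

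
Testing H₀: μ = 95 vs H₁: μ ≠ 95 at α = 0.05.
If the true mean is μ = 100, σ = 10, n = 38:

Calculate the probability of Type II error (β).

Answer: β ≈ 0.1309

Derivation:
SE = σ/√n = 10/√38 = 1.6222
Critical values: μ₀ ± z_0.025×SE = 95 ± 1.960×1.6222
Acceptance region: (91.8205, 98.1795)
Under H₁ (μ = 100): z_high = (98.1795 - 100)/1.6222 = -1.1222, z_low = (91.8205 - 100)/1.6222 = -5.0422
β = P(not reject | H₁) = Φ(-1.1222) - Φ(-5.0422) ≈ 0.1309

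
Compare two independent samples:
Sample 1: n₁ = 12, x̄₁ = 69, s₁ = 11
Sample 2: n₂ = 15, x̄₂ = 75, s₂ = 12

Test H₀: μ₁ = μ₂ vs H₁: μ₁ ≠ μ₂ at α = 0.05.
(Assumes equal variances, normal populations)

Pooled variance: s²_p = [11×11² + 14×12²]/(25) = 133.8800
s_p = 11.5707
SE = s_p×√(1/n₁ + 1/n₂) = 11.5707×√(1/12 + 1/15) = 4.4813
t = (x̄₁ - x̄₂)/SE = (69 - 75)/4.4813 = -1.3389
df = 25, t-critical = ±2.060
Decision: fail to reject H₀

Answer: t = -1.3389, fail to reject H₀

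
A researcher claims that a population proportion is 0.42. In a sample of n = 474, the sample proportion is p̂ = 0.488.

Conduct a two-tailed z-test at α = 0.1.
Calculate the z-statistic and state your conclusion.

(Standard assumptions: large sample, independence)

Answer: z = 2.9996, reject H₀

Derivation:
H₀: p = 0.42, H₁: p ≠ 0.42
Standard error: SE = √(p₀(1-p₀)/n) = √(0.42×0.58/474) = 0.022670
z-statistic: z = (p̂ - p₀)/SE = (0.488 - 0.42)/0.022670 = 2.9996
Critical value: z_0.05 = ±1.645
p-value = 0.0027
Decision: reject H₀ at α = 0.1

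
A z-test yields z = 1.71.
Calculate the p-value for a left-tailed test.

For z = 1.71:
p = P(Z < 1.71) = Φ(1.71) = 0.9564

Answer: p-value ≈ 0.9564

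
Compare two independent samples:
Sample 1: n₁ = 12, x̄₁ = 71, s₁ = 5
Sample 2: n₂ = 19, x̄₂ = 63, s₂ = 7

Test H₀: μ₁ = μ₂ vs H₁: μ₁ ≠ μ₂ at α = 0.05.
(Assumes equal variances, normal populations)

Pooled variance: s²_p = [11×5² + 18×7²]/(29) = 39.8966
s_p = 6.3164
SE = s_p×√(1/n₁ + 1/n₂) = 6.3164×√(1/12 + 1/19) = 2.3291
t = (x̄₁ - x̄₂)/SE = (71 - 63)/2.3291 = 3.4348
df = 29, t-critical = ±2.045
Decision: reject H₀

Answer: t = 3.4348, reject H₀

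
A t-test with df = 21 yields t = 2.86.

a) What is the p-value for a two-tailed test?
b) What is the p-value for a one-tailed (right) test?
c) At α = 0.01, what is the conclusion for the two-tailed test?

Answer: a) 0.0094, b) 0.0047, c) reject H₀

Derivation:
Using t-distribution with df = 21:
a) Two-tailed: p = 2×P(T > 2.86) = 0.0094
b) One-tailed: p = P(T > 2.86) = 0.0047
c) 0.0094 < 0.01, reject H₀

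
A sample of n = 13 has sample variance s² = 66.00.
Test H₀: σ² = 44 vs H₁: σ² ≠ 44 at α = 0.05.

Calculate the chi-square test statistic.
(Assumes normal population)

Answer: χ² = 18.0000, fail to reject H₀

Derivation:
df = n - 1 = 12
χ² = (n-1)s²/σ₀² = 12×66.00/44 = 18.0000
Critical values: χ²_{0.975,12} = 4.404, χ²_{0.025,12} = 23.337
Rejection region: χ² < 4.404 or χ² > 23.337
Decision: fail to reject H₀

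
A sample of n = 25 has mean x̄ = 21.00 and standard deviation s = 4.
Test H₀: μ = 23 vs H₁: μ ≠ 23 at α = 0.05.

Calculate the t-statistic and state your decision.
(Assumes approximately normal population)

Answer: t = -2.5000, reject H₀

Derivation:
df = n - 1 = 24
SE = s/√n = 4/√25 = 0.8000
t = (x̄ - μ₀)/SE = (21.00 - 23)/0.8000 = -2.5000
Critical value: t_{0.025,24} = ±2.064
p-value ≈ 0.0197
Decision: reject H₀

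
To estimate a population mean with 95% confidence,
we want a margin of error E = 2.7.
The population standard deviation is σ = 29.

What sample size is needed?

z_0.025 = 1.960
n = (z×σ/E)² = (1.960×29/2.7)²
n = 443.1805
Round up: n = 444

Answer: n = 444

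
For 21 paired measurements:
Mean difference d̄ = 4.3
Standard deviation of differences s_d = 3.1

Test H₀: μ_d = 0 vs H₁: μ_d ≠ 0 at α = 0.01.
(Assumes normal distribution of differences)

Answer: t = 6.3562, reject H₀

Derivation:
df = n - 1 = 20
SE = s_d/√n = 3.1/√21 = 0.6765
t = d̄/SE = 4.3/0.6765 = 6.3562
Critical value: t_{0.005,20} = ±2.845
p-value < 0.0001
Decision: reject H₀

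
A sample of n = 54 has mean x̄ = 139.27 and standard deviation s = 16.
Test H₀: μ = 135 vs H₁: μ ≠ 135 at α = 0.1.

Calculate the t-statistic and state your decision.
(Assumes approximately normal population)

df = n - 1 = 53
SE = s/√n = 16/√54 = 2.1773
t = (x̄ - μ₀)/SE = (139.27 - 135)/2.1773 = 1.9611
Critical value: t_{0.05,53} = ±1.674
p-value ≈ 0.0551
Decision: reject H₀

Answer: t = 1.9611, reject H₀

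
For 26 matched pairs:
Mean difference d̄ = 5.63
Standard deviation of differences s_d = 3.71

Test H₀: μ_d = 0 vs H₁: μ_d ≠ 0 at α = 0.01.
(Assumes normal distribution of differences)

Answer: t = 7.7378, reject H₀

Derivation:
df = n - 1 = 25
SE = s_d/√n = 3.71/√26 = 0.7276
t = d̄/SE = 5.63/0.7276 = 7.7378
Critical value: t_{0.005,25} = ±2.787
p-value < 0.0001
Decision: reject H₀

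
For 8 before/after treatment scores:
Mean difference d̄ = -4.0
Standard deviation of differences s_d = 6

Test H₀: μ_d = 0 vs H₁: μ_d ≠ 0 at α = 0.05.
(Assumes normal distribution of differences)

Answer: t = -1.8856, fail to reject H₀

Derivation:
df = n - 1 = 7
SE = s_d/√n = 6/√8 = 2.1213
t = d̄/SE = -4.0/2.1213 = -1.8856
Critical value: t_{0.025,7} = ±2.365
p-value ≈ 0.1013
Decision: fail to reject H₀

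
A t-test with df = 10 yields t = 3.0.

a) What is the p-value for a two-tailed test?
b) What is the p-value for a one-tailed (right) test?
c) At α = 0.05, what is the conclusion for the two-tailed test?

Answer: a) 0.0133, b) 0.0067, c) reject H₀

Derivation:
Using t-distribution with df = 10:
a) Two-tailed: p = 2×P(T > 3.0) = 0.0133
b) One-tailed: p = P(T > 3.0) = 0.0067
c) 0.0133 < 0.05, reject H₀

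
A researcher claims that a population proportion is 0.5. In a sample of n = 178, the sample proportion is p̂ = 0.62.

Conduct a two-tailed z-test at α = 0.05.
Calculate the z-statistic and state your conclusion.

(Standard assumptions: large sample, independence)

H₀: p = 0.5, H₁: p ≠ 0.5
Standard error: SE = √(p₀(1-p₀)/n) = √(0.5×0.5/178) = 0.037477
z-statistic: z = (p̂ - p₀)/SE = (0.62 - 0.5)/0.037477 = 3.2020
Critical value: z_0.025 = ±1.960
p-value = 0.0014
Decision: reject H₀ at α = 0.05

Answer: z = 3.2020, reject H₀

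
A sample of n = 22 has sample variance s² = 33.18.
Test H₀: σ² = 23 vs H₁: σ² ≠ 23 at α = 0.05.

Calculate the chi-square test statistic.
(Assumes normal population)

Answer: χ² = 30.2948, fail to reject H₀

Derivation:
df = n - 1 = 21
χ² = (n-1)s²/σ₀² = 21×33.18/23 = 30.2948
Critical values: χ²_{0.975,21} = 10.283, χ²_{0.025,21} = 35.479
Rejection region: χ² < 10.283 or χ² > 35.479
Decision: fail to reject H₀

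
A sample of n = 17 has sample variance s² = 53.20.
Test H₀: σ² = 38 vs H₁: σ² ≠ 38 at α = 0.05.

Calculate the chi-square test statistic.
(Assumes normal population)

df = n - 1 = 16
χ² = (n-1)s²/σ₀² = 16×53.20/38 = 22.4000
Critical values: χ²_{0.975,16} = 6.908, χ²_{0.025,16} = 28.845
Rejection region: χ² < 6.908 or χ² > 28.845
Decision: fail to reject H₀

Answer: χ² = 22.4000, fail to reject H₀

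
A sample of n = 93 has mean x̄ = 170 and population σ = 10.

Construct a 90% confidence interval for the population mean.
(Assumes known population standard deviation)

Confidence level: 90%, α = 0.1
z_0.05 = 1.645
SE = σ/√n = 10/√93 = 1.0370
Margin of error = 1.645 × 1.0370 = 1.7059
CI: x̄ ± margin = 170 ± 1.7059
CI: (168.2941, 171.7059)

Answer: (168.2941, 171.7059)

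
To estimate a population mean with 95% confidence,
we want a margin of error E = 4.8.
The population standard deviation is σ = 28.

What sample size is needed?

z_0.025 = 1.960
n = (z×σ/E)² = (1.960×28/4.8)²
n = 130.7211
Round up: n = 131

Answer: n = 131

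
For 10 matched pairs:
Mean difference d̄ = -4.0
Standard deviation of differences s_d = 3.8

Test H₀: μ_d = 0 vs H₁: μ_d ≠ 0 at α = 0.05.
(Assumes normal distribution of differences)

df = n - 1 = 9
SE = s_d/√n = 3.8/√10 = 1.2017
t = d̄/SE = -4.0/1.2017 = -3.3286
Critical value: t_{0.025,9} = ±2.262
p-value ≈ 0.0088
Decision: reject H₀

Answer: t = -3.3286, reject H₀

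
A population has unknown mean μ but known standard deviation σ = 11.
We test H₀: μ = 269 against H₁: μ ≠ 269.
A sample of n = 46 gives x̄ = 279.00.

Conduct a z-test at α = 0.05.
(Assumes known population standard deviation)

Standard error: SE = σ/√n = 11/√46 = 1.6219
z-statistic: z = (x̄ - μ₀)/SE = (279.00 - 269)/1.6219 = 6.1656
Critical value: ±1.960
p-value < 0.0001
Decision: reject H₀

Answer: z = 6.1656, reject H₀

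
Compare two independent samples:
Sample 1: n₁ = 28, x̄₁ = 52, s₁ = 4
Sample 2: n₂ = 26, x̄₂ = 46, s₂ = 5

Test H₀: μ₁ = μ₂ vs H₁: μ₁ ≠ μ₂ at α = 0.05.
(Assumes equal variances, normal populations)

Answer: t = 4.8864, reject H₀

Derivation:
Pooled variance: s²_p = [27×4² + 25×5²]/(52) = 20.3269
s_p = 4.5085
SE = s_p×√(1/n₁ + 1/n₂) = 4.5085×√(1/28 + 1/26) = 1.2279
t = (x̄₁ - x̄₂)/SE = (52 - 46)/1.2279 = 4.8864
df = 52, t-critical = ±2.007
Decision: reject H₀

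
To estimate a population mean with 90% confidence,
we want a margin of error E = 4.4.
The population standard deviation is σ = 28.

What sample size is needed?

z_0.05 = 1.645
n = (z×σ/E)² = (1.645×28/4.4)²
n = 109.5828
Round up: n = 110

Answer: n = 110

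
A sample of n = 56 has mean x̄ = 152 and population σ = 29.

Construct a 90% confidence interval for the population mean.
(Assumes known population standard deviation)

Answer: (145.6251, 158.3749)

Derivation:
Confidence level: 90%, α = 0.1
z_0.05 = 1.645
SE = σ/√n = 29/√56 = 3.8753
Margin of error = 1.645 × 3.8753 = 6.3749
CI: x̄ ± margin = 152 ± 6.3749
CI: (145.6251, 158.3749)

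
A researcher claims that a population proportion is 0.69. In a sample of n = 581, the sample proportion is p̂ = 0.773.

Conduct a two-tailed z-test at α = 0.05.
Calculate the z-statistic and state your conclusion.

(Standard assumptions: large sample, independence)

H₀: p = 0.69, H₁: p ≠ 0.69
Standard error: SE = √(p₀(1-p₀)/n) = √(0.69×0.31/581) = 0.019187
z-statistic: z = (p̂ - p₀)/SE = (0.773 - 0.69)/0.019187 = 4.3258
Critical value: z_0.025 = ±1.960
p-value < 0.0001
Decision: reject H₀ at α = 0.05

Answer: z = 4.3258, reject H₀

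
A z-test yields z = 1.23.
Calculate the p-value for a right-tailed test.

For z = 1.23:
p = P(Z > 1.23) = 1 - Φ(1.23) = 0.1093

Answer: p-value ≈ 0.1093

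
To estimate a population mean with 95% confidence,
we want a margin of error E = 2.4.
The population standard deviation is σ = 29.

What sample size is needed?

z_0.025 = 1.960
n = (z×σ/E)² = (1.960×29/2.4)²
n = 560.9003
Round up: n = 561

Answer: n = 561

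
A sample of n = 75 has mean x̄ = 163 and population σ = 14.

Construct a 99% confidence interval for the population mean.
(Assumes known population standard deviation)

Confidence level: 99%, α = 0.01
z_0.005 = 2.576
SE = σ/√n = 14/√75 = 1.6166
Margin of error = 2.576 × 1.6166 = 4.1644
CI: x̄ ± margin = 163 ± 4.1644
CI: (158.8356, 167.1644)

Answer: (158.8356, 167.1644)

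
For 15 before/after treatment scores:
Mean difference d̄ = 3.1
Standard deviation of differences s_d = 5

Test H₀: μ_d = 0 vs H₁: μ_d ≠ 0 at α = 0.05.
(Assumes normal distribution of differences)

df = n - 1 = 14
SE = s_d/√n = 5/√15 = 1.2910
t = d̄/SE = 3.1/1.2910 = 2.4012
Critical value: t_{0.025,14} = ±2.145
p-value ≈ 0.0308
Decision: reject H₀

Answer: t = 2.4012, reject H₀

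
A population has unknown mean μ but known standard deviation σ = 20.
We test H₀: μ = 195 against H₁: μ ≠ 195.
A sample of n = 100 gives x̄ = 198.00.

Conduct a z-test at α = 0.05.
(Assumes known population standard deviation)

Standard error: SE = σ/√n = 20/√100 = 2.0000
z-statistic: z = (x̄ - μ₀)/SE = (198.00 - 195)/2.0000 = 1.5000
Critical value: ±1.960
p-value = 0.1336
Decision: fail to reject H₀

Answer: z = 1.5000, fail to reject H₀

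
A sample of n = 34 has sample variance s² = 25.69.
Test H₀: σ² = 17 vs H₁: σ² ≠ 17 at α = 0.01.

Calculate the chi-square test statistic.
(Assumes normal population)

Answer: χ² = 49.8688, fail to reject H₀

Derivation:
df = n - 1 = 33
χ² = (n-1)s²/σ₀² = 33×25.69/17 = 49.8688
Critical values: χ²_{0.995,33} = 15.815, χ²_{0.005,33} = 57.648
Rejection region: χ² < 15.815 or χ² > 57.648
Decision: fail to reject H₀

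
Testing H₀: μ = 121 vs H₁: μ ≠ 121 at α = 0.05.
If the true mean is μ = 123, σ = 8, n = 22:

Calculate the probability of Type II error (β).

Answer: β ≈ 0.7836

Derivation:
SE = σ/√n = 8/√22 = 1.7056
Critical values: μ₀ ± z_0.025×SE = 121 ± 1.960×1.7056
Acceptance region: (117.6570, 124.3430)
Under H₁ (μ = 123): z_high = (124.3430 - 123)/1.7056 = 0.7874, z_low = (117.6570 - 123)/1.7056 = -3.1326
β = P(not reject | H₁) = Φ(0.7874) - Φ(-3.1326) ≈ 0.7836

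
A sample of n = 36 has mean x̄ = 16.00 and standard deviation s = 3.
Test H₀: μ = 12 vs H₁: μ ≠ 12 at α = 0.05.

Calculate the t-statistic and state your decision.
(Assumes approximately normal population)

df = n - 1 = 35
SE = s/√n = 3/√36 = 0.5000
t = (x̄ - μ₀)/SE = (16.00 - 12)/0.5000 = 8.0000
Critical value: t_{0.025,35} = ±2.030
p-value < 0.0001
Decision: reject H₀

Answer: t = 8.0000, reject H₀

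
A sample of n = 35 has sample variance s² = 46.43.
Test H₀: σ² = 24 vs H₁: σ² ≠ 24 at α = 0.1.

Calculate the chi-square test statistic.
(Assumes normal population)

df = n - 1 = 34
χ² = (n-1)s²/σ₀² = 34×46.43/24 = 65.7758
Critical values: χ²_{0.95,34} = 21.664, χ²_{0.05,34} = 48.602
Rejection region: χ² < 21.664 or χ² > 48.602
Decision: reject H₀

Answer: χ² = 65.7758, reject H₀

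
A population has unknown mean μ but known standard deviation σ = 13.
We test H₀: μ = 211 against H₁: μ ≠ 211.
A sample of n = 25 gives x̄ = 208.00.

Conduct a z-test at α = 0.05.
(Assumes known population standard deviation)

Answer: z = -1.1538, fail to reject H₀

Derivation:
Standard error: SE = σ/√n = 13/√25 = 2.6000
z-statistic: z = (x̄ - μ₀)/SE = (208.00 - 211)/2.6000 = -1.1538
Critical value: ±1.960
p-value = 0.2486
Decision: fail to reject H₀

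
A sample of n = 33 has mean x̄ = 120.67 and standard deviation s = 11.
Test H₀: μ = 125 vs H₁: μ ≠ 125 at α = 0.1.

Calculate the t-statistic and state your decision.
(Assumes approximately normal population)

Answer: t = -2.2612, reject H₀

Derivation:
df = n - 1 = 32
SE = s/√n = 11/√33 = 1.9149
t = (x̄ - μ₀)/SE = (120.67 - 125)/1.9149 = -2.2612
Critical value: t_{0.05,32} = ±1.694
p-value ≈ 0.0307
Decision: reject H₀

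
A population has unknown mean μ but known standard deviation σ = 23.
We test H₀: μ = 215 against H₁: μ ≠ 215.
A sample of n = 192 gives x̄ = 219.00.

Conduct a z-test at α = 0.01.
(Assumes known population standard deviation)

Answer: z = 2.4098, fail to reject H₀

Derivation:
Standard error: SE = σ/√n = 23/√192 = 1.6599
z-statistic: z = (x̄ - μ₀)/SE = (219.00 - 215)/1.6599 = 2.4098
Critical value: ±2.576
p-value = 0.0160
Decision: fail to reject H₀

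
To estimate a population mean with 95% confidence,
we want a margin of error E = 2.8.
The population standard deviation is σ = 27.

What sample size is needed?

z_0.025 = 1.960
n = (z×σ/E)² = (1.960×27/2.8)²
n = 357.2100
Round up: n = 358

Answer: n = 358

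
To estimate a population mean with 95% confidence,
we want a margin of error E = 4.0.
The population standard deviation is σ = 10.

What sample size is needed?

Answer: n = 25

Derivation:
z_0.025 = 1.960
n = (z×σ/E)² = (1.960×10/4.0)²
n = 24.0100
Round up: n = 25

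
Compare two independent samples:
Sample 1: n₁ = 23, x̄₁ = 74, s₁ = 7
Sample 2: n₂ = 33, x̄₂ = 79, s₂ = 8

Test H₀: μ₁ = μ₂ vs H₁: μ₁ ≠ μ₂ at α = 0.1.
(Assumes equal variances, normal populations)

Pooled variance: s²_p = [22×7² + 32×8²]/(54) = 57.8889
s_p = 7.6085
SE = s_p×√(1/n₁ + 1/n₂) = 7.6085×√(1/23 + 1/33) = 2.0667
t = (x̄₁ - x̄₂)/SE = (74 - 79)/2.0667 = -2.4193
df = 54, t-critical = ±1.674
Decision: reject H₀

Answer: t = -2.4193, reject H₀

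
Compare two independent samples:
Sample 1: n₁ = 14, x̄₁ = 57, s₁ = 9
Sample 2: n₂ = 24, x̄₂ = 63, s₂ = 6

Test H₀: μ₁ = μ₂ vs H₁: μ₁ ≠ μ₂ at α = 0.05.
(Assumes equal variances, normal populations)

Answer: t = -2.4682, reject H₀

Derivation:
Pooled variance: s²_p = [13×9² + 23×6²]/(36) = 52.2500
s_p = 7.2284
SE = s_p×√(1/n₁ + 1/n₂) = 7.2284×√(1/14 + 1/24) = 2.4309
t = (x̄₁ - x̄₂)/SE = (57 - 63)/2.4309 = -2.4682
df = 36, t-critical = ±2.028
Decision: reject H₀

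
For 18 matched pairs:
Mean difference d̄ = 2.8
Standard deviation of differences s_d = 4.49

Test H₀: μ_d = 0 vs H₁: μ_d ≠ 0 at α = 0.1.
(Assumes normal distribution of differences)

df = n - 1 = 17
SE = s_d/√n = 4.49/√18 = 1.0583
t = d̄/SE = 2.8/1.0583 = 2.6458
Critical value: t_{0.05,17} = ±1.740
p-value ≈ 0.0170
Decision: reject H₀

Answer: t = 2.6458, reject H₀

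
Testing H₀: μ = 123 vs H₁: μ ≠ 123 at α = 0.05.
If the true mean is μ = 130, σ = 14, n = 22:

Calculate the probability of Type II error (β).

SE = σ/√n = 14/√22 = 2.9848
Critical values: μ₀ ± z_0.025×SE = 123 ± 1.960×2.9848
Acceptance region: (117.1498, 128.8502)
Under H₁ (μ = 130): z_high = (128.8502 - 130)/2.9848 = -0.3852, z_low = (117.1498 - 130)/2.9848 = -4.3052
β = P(not reject | H₁) = Φ(-0.3852) - Φ(-4.3052) ≈ 0.3500

Answer: β ≈ 0.3500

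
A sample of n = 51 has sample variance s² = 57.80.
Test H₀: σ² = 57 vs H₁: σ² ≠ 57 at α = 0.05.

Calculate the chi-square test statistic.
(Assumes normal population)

df = n - 1 = 50
χ² = (n-1)s²/σ₀² = 50×57.80/57 = 50.7018
Critical values: χ²_{0.975,50} = 32.357, χ²_{0.025,50} = 71.420
Rejection region: χ² < 32.357 or χ² > 71.420
Decision: fail to reject H₀

Answer: χ² = 50.7018, fail to reject H₀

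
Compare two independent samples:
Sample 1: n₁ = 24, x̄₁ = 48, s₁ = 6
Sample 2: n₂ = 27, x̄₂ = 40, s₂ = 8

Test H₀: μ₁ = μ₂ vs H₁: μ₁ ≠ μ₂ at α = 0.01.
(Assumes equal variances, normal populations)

Answer: t = 3.9986, reject H₀

Derivation:
Pooled variance: s²_p = [23×6² + 26×8²]/(49) = 50.8571
s_p = 7.1314
SE = s_p×√(1/n₁ + 1/n₂) = 7.1314×√(1/24 + 1/27) = 2.0007
t = (x̄₁ - x̄₂)/SE = (48 - 40)/2.0007 = 3.9986
df = 49, t-critical = ±2.680
Decision: reject H₀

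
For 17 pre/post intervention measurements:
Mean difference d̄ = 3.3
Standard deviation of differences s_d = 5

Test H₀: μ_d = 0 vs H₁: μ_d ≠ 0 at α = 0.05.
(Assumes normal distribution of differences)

Answer: t = 2.7212, reject H₀

Derivation:
df = n - 1 = 16
SE = s_d/√n = 5/√17 = 1.2127
t = d̄/SE = 3.3/1.2127 = 2.7212
Critical value: t_{0.025,16} = ±2.120
p-value ≈ 0.0151
Decision: reject H₀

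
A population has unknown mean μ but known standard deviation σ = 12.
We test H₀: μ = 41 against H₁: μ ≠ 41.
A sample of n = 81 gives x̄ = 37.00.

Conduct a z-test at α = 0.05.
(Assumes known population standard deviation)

Answer: z = -3.0001, reject H₀

Derivation:
Standard error: SE = σ/√n = 12/√81 = 1.3333
z-statistic: z = (x̄ - μ₀)/SE = (37.00 - 41)/1.3333 = -3.0001
Critical value: ±1.960
p-value = 0.0027
Decision: reject H₀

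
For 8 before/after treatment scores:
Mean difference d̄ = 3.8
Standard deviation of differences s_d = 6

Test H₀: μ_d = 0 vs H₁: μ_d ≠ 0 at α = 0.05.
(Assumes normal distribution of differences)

Answer: t = 1.7914, fail to reject H₀

Derivation:
df = n - 1 = 7
SE = s_d/√n = 6/√8 = 2.1213
t = d̄/SE = 3.8/2.1213 = 1.7914
Critical value: t_{0.025,7} = ±2.365
p-value ≈ 0.1163
Decision: fail to reject H₀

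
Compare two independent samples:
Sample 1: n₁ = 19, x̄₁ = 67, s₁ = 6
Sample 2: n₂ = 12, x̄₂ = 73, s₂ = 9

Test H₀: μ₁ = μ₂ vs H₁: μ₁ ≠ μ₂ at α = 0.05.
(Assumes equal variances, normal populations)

Answer: t = -2.2336, reject H₀

Derivation:
Pooled variance: s²_p = [18×6² + 11×9²]/(29) = 53.0690
s_p = 7.2848
SE = s_p×√(1/n₁ + 1/n₂) = 7.2848×√(1/19 + 1/12) = 2.6862
t = (x̄₁ - x̄₂)/SE = (67 - 73)/2.6862 = -2.2336
df = 29, t-critical = ±2.045
Decision: reject H₀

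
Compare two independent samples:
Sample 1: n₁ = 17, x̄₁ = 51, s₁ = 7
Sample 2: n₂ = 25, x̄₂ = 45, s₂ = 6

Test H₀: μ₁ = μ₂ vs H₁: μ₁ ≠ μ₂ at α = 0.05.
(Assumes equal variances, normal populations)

Pooled variance: s²_p = [16×7² + 24×6²]/(40) = 41.2000
s_p = 6.4187
SE = s_p×√(1/n₁ + 1/n₂) = 6.4187×√(1/17 + 1/25) = 2.0178
t = (x̄₁ - x̄₂)/SE = (51 - 45)/2.0178 = 2.9735
df = 40, t-critical = ±2.021
Decision: reject H₀

Answer: t = 2.9735, reject H₀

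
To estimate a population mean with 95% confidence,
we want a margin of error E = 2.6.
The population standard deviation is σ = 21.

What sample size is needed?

z_0.025 = 1.960
n = (z×σ/E)² = (1.960×21/2.6)²
n = 250.6133
Round up: n = 251

Answer: n = 251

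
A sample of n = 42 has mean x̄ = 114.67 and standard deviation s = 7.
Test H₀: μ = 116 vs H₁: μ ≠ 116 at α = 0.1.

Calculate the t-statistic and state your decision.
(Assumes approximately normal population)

df = n - 1 = 41
SE = s/√n = 7/√42 = 1.0801
t = (x̄ - μ₀)/SE = (114.67 - 116)/1.0801 = -1.2314
Critical value: t_{0.05,41} = ±1.683
p-value ≈ 0.2252
Decision: fail to reject H₀

Answer: t = -1.2314, fail to reject H₀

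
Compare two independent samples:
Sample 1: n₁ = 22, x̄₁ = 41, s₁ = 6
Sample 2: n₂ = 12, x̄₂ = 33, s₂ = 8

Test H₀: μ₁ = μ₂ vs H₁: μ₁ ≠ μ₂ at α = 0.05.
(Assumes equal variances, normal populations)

Pooled variance: s²_p = [21×6² + 11×8²]/(32) = 45.6250
s_p = 6.7546
SE = s_p×√(1/n₁ + 1/n₂) = 6.7546×√(1/22 + 1/12) = 2.4240
t = (x̄₁ - x̄₂)/SE = (41 - 33)/2.4240 = 3.3003
df = 32, t-critical = ±2.037
Decision: reject H₀

Answer: t = 3.3003, reject H₀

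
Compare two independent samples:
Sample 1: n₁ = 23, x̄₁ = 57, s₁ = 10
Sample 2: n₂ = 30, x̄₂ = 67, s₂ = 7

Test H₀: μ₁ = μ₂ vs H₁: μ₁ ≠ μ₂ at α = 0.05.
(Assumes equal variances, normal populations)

Answer: t = -4.2821, reject H₀

Derivation:
Pooled variance: s²_p = [22×10² + 29×7²]/(51) = 71.0000
s_p = 8.4261
SE = s_p×√(1/n₁ + 1/n₂) = 8.4261×√(1/23 + 1/30) = 2.3353
t = (x̄₁ - x̄₂)/SE = (57 - 67)/2.3353 = -4.2821
df = 51, t-critical = ±2.008
Decision: reject H₀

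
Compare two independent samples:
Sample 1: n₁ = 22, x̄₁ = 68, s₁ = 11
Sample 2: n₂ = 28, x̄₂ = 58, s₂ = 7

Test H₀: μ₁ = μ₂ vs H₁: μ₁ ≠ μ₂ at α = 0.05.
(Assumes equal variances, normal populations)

Answer: t = 3.9121, reject H₀

Derivation:
Pooled variance: s²_p = [21×11² + 27×7²]/(48) = 80.5000
s_p = 8.9722
SE = s_p×√(1/n₁ + 1/n₂) = 8.9722×√(1/22 + 1/28) = 2.5562
t = (x̄₁ - x̄₂)/SE = (68 - 58)/2.5562 = 3.9121
df = 48, t-critical = ±2.011
Decision: reject H₀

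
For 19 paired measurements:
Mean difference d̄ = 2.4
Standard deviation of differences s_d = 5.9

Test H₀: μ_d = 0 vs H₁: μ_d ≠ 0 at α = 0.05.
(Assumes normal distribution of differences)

df = n - 1 = 18
SE = s_d/√n = 5.9/√19 = 1.3536
t = d̄/SE = 2.4/1.3536 = 1.7730
Critical value: t_{0.025,18} = ±2.101
p-value ≈ 0.0932
Decision: fail to reject H₀

Answer: t = 1.7730, fail to reject H₀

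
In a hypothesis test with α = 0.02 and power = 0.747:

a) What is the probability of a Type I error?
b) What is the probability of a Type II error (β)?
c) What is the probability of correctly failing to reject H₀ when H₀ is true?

Answer: a) 0.02, b) 0.253, c) 0.98

Derivation:
a) Type I error probability = α = 0.02
b) Power = P(reject H₀ | H₁ true) = 1 - β = 0.747, so Type II error probability = β = 1 - Power = 0.253
c) P(fail to reject H₀ | H₀ true) = 1 - α = 0.98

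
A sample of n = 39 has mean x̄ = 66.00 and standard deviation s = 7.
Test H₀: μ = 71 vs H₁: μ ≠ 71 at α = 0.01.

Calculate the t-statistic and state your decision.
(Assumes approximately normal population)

df = n - 1 = 38
SE = s/√n = 7/√39 = 1.1209
t = (x̄ - μ₀)/SE = (66.00 - 71)/1.1209 = -4.4607
Critical value: t_{0.005,38} = ±2.712
p-value ≈ 0.0001
Decision: reject H₀

Answer: t = -4.4607, reject H₀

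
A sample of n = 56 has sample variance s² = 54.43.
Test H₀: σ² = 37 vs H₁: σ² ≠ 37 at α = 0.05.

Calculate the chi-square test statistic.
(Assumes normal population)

Answer: χ² = 80.9095, reject H₀

Derivation:
df = n - 1 = 55
χ² = (n-1)s²/σ₀² = 55×54.43/37 = 80.9095
Critical values: χ²_{0.975,55} = 36.398, χ²_{0.025,55} = 77.380
Rejection region: χ² < 36.398 or χ² > 77.380
Decision: reject H₀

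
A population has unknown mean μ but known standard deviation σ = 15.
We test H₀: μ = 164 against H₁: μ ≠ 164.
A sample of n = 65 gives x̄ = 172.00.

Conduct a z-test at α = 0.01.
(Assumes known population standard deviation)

Answer: z = 4.2999, reject H₀

Derivation:
Standard error: SE = σ/√n = 15/√65 = 1.8605
z-statistic: z = (x̄ - μ₀)/SE = (172.00 - 164)/1.8605 = 4.2999
Critical value: ±2.576
p-value < 0.0001
Decision: reject H₀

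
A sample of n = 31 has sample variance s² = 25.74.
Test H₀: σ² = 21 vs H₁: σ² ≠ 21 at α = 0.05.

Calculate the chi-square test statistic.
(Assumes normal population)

Answer: χ² = 36.7714, fail to reject H₀

Derivation:
df = n - 1 = 30
χ² = (n-1)s²/σ₀² = 30×25.74/21 = 36.7714
Critical values: χ²_{0.975,30} = 16.791, χ²_{0.025,30} = 46.979
Rejection region: χ² < 16.791 or χ² > 46.979
Decision: fail to reject H₀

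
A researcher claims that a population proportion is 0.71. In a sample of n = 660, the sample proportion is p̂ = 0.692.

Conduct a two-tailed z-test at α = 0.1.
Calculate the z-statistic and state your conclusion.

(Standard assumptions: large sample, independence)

Answer: z = -1.0191, fail to reject H₀

Derivation:
H₀: p = 0.71, H₁: p ≠ 0.71
Standard error: SE = √(p₀(1-p₀)/n) = √(0.71×0.29/660) = 0.017663
z-statistic: z = (p̂ - p₀)/SE = (0.692 - 0.71)/0.017663 = -1.0191
Critical value: z_0.05 = ±1.645
p-value = 0.3082
Decision: fail to reject H₀ at α = 0.1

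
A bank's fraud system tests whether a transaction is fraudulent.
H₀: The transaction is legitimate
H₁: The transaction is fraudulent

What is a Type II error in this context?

Answer: Allowing a fraudulent transaction to go through

Derivation:
Type I error: rejecting H₀ when it is actually true (false positive).
Type II error: failing to reject H₀ when H₁ is actually true (false negative).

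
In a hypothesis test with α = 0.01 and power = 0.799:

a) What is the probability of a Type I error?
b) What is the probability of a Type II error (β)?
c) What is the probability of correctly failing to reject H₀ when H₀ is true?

a) Type I error probability = α = 0.01
b) Power = P(reject H₀ | H₁ true) = 1 - β = 0.799, so Type II error probability = β = 1 - Power = 0.201
c) P(fail to reject H₀ | H₀ true) = 1 - α = 0.99

Answer: a) 0.01, b) 0.201, c) 0.99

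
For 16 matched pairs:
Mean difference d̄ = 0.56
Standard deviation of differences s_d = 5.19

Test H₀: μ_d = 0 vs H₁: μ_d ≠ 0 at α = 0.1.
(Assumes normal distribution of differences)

df = n - 1 = 15
SE = s_d/√n = 5.19/√16 = 1.2975
t = d̄/SE = 0.56/1.2975 = 0.4316
Critical value: t_{0.05,15} = ±1.753
p-value ≈ 0.6722
Decision: fail to reject H₀

Answer: t = 0.4316, fail to reject H₀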